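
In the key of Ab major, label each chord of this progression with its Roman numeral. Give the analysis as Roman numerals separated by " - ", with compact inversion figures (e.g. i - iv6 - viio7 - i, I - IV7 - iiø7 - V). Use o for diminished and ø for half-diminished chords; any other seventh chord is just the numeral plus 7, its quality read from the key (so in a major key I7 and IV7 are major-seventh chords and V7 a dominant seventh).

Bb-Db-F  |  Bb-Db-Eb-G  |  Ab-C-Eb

ii - V43 - I

Bb-Db-F: minor triad on Bb = scale degree 2 → ii.
Bb-Db-Eb-G: dominant seventh chord on Eb = scale degree 5 → V43.
Ab-C-Eb: major triad on Ab = scale degree 1 → I.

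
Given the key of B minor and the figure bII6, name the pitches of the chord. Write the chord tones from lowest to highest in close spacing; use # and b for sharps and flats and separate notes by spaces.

E G C

Scale degree 2 in B minor is C#; lowering it a half step gives C. bII6 is the Neapolitan sixth — a major triad on the lowered second degree, here in its customary first inversion.
So the chord is C-E-G.
With the 6 figure the chord is in first inversion; from the bass E upward in close position it reads E-G-C.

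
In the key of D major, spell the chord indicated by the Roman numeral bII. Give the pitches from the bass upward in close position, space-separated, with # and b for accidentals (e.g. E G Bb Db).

Eb G Bb

Scale degree 2 in D major is E; lowering it a half step gives Eb. bII is the Neapolitan chord — a major triad on the lowered second degree.
So the chord is Eb-G-Bb.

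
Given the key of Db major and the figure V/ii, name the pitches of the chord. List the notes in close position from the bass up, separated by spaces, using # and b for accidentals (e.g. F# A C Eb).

The slash means an applied dominant: we want the dominant of ii. In Db major, ii is Eb minor, and its dominant is built on Bb.
Building a major triad on Bb gives Bb-D-F.

Bb D F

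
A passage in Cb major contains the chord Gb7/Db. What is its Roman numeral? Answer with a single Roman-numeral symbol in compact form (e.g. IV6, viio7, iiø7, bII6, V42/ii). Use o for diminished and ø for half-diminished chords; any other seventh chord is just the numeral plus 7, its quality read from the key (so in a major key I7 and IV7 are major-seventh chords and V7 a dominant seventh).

V43

The pitches Gb-Bb-Db-Fb form a dominant seventh chord rooted on Gb.
In Cb major, Gb is the dominant; the diatonic dominant seventh chord there is V7.
With Db in the bass the chord is in second inversion, so the figured bass is 43.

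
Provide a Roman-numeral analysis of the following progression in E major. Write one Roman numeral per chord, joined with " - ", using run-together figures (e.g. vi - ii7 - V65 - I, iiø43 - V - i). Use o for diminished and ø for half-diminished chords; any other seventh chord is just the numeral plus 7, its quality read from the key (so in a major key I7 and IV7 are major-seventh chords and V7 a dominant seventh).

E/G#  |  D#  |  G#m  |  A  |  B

E/G#: root E is the tonic; major triad there is I6.
D#: chromatic; D# is V of iii, so V/iii.
G#m: minor triad on G# = scale degree 3 → iii.
A has root A, degree 4 in E major, so IV.
B: root B is the dominant; major triad there is V.

I6 - V/iii - iii - IV - V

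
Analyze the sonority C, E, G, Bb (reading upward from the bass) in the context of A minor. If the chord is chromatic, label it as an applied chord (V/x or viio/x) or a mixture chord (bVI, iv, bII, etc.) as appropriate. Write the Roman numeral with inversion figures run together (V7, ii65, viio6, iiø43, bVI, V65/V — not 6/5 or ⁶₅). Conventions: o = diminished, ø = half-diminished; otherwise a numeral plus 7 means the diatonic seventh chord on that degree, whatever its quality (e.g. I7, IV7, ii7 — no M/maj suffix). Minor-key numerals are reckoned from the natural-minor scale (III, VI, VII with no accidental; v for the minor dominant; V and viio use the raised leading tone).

Stacked in thirds the chord is C-E-G-Bb: a dominant seventh chord on C.
C is not a diatonic chord root with this quality in A minor, but it lies a perfect fifth above F (VI), so the chord functions as an applied dominant of VI.

V7/VI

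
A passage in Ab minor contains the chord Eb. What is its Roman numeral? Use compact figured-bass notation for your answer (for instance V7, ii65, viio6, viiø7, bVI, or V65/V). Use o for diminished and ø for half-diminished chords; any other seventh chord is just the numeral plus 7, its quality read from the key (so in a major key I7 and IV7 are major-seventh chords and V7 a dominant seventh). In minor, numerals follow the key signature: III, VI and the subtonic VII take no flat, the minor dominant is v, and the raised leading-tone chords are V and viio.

The pitches Eb-G-Bb form a major triad rooted on Eb.
In Ab minor, Eb is the dominant; the diatonic major triad there is V.

V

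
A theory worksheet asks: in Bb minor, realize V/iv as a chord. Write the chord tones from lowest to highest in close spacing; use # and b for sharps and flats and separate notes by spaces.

Bb D F

V/iv is a secondary dominant — the dominant triad of iv. iv in Bb minor is Eb, so the applied chord's root is Bb, a perfect fifth above.
Building a major triad on Bb gives Bb-D-F.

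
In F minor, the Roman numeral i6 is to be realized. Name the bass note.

i in F minor has root F; the chord is F-Ab-C.
The figure 6 means first inversion — the third is in the bass.

Ab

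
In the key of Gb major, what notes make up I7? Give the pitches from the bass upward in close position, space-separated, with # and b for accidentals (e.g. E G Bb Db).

Gb Bb Db F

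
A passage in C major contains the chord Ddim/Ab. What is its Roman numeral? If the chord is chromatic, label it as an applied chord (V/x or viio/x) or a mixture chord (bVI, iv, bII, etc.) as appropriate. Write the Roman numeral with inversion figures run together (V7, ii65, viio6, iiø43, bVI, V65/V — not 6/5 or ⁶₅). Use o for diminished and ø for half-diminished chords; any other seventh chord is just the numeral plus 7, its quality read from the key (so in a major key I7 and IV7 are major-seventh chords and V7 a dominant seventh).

iio64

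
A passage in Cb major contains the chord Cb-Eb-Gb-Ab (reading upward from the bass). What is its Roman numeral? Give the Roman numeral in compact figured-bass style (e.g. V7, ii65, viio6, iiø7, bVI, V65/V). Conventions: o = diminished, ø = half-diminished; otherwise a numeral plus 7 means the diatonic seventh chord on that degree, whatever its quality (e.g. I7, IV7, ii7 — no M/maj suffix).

vi65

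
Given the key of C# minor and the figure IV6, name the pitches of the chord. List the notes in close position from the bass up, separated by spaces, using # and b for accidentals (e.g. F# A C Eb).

A# C# F#

Scale degree 4 in C# minor is F#; here the chord built on it is altered to a major triad. IV6 is the major subdominant, borrowed from the parallel major.
So the chord is F#-A#-C#, a major triad.
With the 6 figure the chord is in first inversion; from the bass A# upward in close position it reads A#-C#-F#.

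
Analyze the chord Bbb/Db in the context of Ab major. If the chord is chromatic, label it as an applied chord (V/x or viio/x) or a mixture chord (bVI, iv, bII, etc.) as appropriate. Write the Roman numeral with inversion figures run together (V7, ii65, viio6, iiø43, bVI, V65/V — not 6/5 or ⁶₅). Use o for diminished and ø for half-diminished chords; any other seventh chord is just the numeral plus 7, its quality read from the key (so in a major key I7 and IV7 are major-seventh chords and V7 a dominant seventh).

bII6

Stacked in thirds the chord is Bbb-Db-Fb: a major triad on Bbb.
Bbb is the lowered second degree of Ab major (diatonic 2 would be Bb). This is the Neapolitan sixth — a major triad on the lowered second degree, here in its customary first inversion.
With Db in the bass the chord is in first inversion, so the figured bass is 6.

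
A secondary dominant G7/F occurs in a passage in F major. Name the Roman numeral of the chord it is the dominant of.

V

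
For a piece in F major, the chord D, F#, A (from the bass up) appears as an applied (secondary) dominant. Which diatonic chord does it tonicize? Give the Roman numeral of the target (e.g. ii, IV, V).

The chord is a major triad on D.
A dominant resolves down a perfect fifth: D → G. In F major, G is scale degree 2, i.e. ii.

ii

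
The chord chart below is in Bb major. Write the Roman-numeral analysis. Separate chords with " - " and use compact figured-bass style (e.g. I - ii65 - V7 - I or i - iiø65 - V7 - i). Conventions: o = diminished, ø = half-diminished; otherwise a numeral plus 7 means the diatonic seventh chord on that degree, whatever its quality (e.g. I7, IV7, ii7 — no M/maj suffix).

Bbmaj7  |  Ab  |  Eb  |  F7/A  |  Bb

I7 - bVII - IV - V65 - I

Bbmaj7: major seventh chord on Bb = scale degree 1 → I7.
Ab is non-diatonic — bVII, a mixture chord from Bb minor.
Eb: major triad on Eb = scale degree 4 → IV.
F7/A: dominant seventh chord on F = scale degree 5 → V65.
Bb: major triad on Bb = scale degree 1 → I.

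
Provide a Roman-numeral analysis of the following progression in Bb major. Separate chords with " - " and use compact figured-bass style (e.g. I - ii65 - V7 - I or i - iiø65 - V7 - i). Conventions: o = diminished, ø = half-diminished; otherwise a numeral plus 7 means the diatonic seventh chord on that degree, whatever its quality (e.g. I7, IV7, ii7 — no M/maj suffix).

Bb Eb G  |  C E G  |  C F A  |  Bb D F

IV64 - V/V - V64 - I

Bb-Eb-G: root Eb is the subdominant; major triad there is IV64.
C-E-G is the secondary dominant of V (major triad on C): V/V.
C-F-A: major triad on F = scale degree 5 → V64.
Bb-D-F: root Bb is the tonic; major triad there is I.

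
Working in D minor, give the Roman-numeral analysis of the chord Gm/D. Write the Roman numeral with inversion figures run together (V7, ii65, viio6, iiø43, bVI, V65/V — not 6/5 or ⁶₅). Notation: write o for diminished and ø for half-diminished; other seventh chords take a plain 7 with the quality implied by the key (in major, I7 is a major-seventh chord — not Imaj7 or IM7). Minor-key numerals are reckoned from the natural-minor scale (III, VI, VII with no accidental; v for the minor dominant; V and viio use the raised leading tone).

The pitches G-Bb-D form a minor triad rooted on G.
In D minor, G is the subdominant; the diatonic minor triad there is iv.
With D in the bass the chord is in second inversion, so the figured bass is 64.

iv64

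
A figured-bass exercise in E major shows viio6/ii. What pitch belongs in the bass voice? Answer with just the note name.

The applied chord viio6/ii is rooted on E#: E#-G#-B.
The figure 6 means first inversion — the third is in the bass.

G#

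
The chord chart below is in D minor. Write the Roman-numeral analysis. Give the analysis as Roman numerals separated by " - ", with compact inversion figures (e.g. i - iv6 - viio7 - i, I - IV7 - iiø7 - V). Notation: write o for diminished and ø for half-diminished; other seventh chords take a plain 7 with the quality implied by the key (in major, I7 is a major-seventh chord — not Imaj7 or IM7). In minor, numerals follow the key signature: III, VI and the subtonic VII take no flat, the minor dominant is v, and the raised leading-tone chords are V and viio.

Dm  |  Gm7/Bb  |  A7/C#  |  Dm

Dm: root D is the tonic; minor triad there is i.
Gm7/Bb: minor seventh chord on G = scale degree 4 → iv65.
A7/C#: root A is the dominant; dominant seventh chord there is V65.
Dm: root D is the tonic; minor triad there is i.

i - iv65 - V65 - i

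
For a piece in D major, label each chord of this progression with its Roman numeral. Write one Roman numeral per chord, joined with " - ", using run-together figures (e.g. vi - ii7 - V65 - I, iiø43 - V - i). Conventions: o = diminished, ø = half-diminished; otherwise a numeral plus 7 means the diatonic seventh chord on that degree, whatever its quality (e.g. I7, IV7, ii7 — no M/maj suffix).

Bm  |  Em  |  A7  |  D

Bm: minor triad on B = scale degree 6 → vi.
Em: root E is the supertonic; minor triad there is ii.
A7: root A is the dominant; dominant seventh chord there is V7.
D has root D, degree 1 in D major, so I.

vi - ii - V7 - I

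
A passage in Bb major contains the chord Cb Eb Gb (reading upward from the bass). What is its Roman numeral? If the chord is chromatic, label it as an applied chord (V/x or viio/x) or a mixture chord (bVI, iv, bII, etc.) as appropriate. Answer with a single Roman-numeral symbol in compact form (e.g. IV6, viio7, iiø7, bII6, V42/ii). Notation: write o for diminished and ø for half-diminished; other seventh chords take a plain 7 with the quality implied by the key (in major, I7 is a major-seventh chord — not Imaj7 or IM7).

bII

Stacked in thirds the chord is Cb-Eb-Gb: a major triad on Cb.
Cb is the lowered second degree of Bb major (diatonic 2 would be C). This is the Neapolitan chord — a major triad on the lowered second degree.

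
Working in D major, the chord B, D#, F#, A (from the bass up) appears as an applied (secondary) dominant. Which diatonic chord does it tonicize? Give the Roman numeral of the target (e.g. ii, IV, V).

The chord is a dominant seventh chord on B.
A dominant resolves down a perfect fifth: B → E. In D major, E is scale degree 2, i.e. ii.

ii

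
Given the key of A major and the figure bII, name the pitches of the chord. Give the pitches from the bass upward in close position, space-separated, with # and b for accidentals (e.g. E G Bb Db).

bII is the Neapolitan chord — a major triad on the lowered second degree. In A major that root is Bb.
So the chord is Bb-D-F, a major triad.

Bb D F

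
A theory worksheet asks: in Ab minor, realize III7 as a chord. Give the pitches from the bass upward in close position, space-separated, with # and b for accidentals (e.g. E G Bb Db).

Cb Eb Gb Bb

The numeral's case and figure indicate a major seventh chord. In Ab minor its root, the third degree, is Cb.
Stacking thirds from Cb gives Cb-Eb-Gb-Bb.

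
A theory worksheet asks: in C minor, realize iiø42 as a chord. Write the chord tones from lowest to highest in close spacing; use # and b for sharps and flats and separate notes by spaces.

C D F Ab

In C minor, the supertonic is D, and the diatonic chord built there is a half-diminished seventh chord.
That chord is spelled D-F-Ab-C.
With the 42 figure the chord is in third inversion; from the bass C upward in close position it reads C-D-F-Ab.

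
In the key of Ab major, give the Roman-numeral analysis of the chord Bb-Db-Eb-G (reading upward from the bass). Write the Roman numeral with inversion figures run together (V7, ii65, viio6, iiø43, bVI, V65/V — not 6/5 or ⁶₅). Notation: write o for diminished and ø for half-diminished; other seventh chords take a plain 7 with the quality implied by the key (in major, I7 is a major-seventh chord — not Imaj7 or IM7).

V43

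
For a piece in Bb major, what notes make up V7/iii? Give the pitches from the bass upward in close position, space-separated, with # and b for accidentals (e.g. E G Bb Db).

A C# E G

V7/iii is a secondary dominant — the dominant seventh of iii. iii in Bb major is D, so the applied chord's root is A, a perfect fifth above.
Building a dominant seventh chord on A gives A-C#-E-G.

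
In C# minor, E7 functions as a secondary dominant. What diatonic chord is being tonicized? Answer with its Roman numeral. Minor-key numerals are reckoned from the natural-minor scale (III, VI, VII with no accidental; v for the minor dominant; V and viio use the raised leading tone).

VI

The chord is a dominant seventh chord on E.
A dominant resolves down a perfect fifth: E → A. In C# minor, A is scale degree 6, i.e. VI.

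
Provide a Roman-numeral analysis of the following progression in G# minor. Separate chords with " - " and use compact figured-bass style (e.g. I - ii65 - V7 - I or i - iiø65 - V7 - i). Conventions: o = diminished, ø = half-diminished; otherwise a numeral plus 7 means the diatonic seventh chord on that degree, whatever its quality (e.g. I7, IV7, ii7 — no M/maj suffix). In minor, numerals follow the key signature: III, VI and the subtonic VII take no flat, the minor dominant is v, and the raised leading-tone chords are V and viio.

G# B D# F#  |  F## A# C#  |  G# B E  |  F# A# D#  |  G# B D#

i7 - viio - VI6 - v6 - i

G#-B-D#-F#: minor seventh chord on G# = scale degree 1 → i7.
F##-A#-C# has root F##, degree 7 in G# minor, so viio.
G#-B-E has root E, degree 6 in G# minor, so VI6.
F#-A#-D#: minor triad on D# = scale degree 5 → v6.
G#-B-D# has root G#, degree 1 in G# minor, so i.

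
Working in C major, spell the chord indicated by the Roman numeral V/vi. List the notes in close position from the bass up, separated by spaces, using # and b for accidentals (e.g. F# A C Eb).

The slash means an applied dominant: we want the dominant of vi. In C major, vi is A minor, and its dominant is built on E.
Building a major triad on E gives E-G#-B.

E G# B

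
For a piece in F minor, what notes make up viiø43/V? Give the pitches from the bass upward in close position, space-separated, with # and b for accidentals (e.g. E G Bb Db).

The slash marks an applied leading-tone chord: viio of V. In F minor, V is C, so the leading tone to it is B, a half step below.
Building a half-diminished seventh chord on B gives B-D-F-A.
With the 43 figure the chord is in second inversion; from the bass F upward in close position it reads F-A-B-D.

F A B D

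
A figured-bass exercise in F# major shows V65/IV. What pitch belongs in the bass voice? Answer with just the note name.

A#

The applied chord V65/IV is rooted on F#: F#-A#-C#-E.
The figure 65 means first inversion — the third is in the bass.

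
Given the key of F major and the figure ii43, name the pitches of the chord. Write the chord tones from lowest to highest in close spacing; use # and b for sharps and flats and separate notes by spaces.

D F G Bb

In F major, scale degree 2 is G, and the diatonic chord built there is a minor seventh chord.
That chord is spelled G-Bb-D-F.
The figured bass 43 indicates second inversion, placing the fifth (D) in the bass: D-F-G-Bb.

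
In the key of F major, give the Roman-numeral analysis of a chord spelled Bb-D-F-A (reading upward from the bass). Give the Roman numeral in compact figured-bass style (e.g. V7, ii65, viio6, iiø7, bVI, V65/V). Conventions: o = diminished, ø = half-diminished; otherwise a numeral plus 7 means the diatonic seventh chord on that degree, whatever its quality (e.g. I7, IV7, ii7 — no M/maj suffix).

The pitches Bb-D-F-A form a major seventh chord rooted on Bb.
In F major, Bb is the subdominant; the diatonic major seventh chord there is IV7.

IV7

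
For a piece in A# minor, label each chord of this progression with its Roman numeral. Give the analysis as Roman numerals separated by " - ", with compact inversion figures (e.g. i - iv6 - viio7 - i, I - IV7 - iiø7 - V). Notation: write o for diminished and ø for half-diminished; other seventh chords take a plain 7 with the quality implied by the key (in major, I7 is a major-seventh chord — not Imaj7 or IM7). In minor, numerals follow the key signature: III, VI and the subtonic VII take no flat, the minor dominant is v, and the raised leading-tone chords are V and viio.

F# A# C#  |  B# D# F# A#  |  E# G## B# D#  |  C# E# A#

F#-A#-C# has root F#, degree 6 in A# minor, so VI.
B#-D#-F#-A# has root B#, degree 2 in A# minor, so iiø7.
E#-G##-B#-D# has root E#, degree 5 in A# minor, so V7.
C#-E#-A#: minor triad on A# = scale degree 1 → i6.

VI - iiø7 - V7 - i6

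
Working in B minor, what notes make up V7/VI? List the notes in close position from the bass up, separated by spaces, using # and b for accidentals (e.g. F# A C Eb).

D F# A C

V7/VI is a secondary dominant — the dominant seventh of VI. VI in B minor is G, so the applied chord's root is D, a perfect fifth above.
Building a dominant seventh chord on D gives D-F#-A-C.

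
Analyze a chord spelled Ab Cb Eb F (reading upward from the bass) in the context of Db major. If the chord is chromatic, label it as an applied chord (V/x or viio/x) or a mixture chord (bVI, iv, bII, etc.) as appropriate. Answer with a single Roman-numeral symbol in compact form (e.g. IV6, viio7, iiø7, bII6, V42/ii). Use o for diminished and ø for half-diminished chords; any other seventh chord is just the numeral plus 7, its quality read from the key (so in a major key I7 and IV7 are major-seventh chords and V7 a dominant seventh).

viiø65/IV

Stacked in thirds the chord is F-Ab-Cb-Eb: a half-diminished seventh chord on F.
F sits a half step below Gb (IV in Db major); a diminished chord there is the applied leading-tone chord of IV.
With Ab in the bass the chord is in first inversion, so the figured bass is 65.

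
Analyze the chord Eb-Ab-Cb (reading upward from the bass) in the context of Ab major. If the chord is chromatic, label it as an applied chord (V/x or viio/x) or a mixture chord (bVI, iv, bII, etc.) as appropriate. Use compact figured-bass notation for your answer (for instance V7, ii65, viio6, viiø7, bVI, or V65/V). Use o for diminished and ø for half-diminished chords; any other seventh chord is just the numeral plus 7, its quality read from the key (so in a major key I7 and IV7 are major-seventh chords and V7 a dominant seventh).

i64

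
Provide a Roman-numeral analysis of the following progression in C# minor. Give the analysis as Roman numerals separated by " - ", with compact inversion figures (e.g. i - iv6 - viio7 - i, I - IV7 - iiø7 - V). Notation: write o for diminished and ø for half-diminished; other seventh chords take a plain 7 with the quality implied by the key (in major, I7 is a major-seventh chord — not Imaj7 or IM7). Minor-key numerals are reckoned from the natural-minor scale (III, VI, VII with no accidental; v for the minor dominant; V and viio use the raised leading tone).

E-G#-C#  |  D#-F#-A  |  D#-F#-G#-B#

i6 - iio - V43

E-G#-C# has root C#, degree 1 in C# minor, so i6.
D#-F#-A has root D#, degree 2 in C# minor, so iio.
D#-F#-G#-B# has root G#, degree 5 in C# minor, so V43.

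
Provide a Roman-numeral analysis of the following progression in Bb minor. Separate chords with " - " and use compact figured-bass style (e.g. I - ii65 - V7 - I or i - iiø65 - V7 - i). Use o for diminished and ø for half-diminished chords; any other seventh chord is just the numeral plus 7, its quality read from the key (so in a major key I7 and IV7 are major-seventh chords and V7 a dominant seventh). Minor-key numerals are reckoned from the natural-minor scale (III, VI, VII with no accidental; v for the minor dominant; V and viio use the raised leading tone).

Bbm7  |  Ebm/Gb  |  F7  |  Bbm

i7 - iv6 - V7 - i

Bbm7 has root Bb, degree 1 in Bb minor, so i7.
Ebm/Gb: root Eb is the subdominant; minor triad there is iv6.
F7: root F is the dominant; dominant seventh chord there is V7.
Bbm: minor triad on Bb = scale degree 1 → i.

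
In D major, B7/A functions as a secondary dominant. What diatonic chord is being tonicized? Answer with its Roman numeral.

The chord is a dominant seventh chord on B.
A dominant resolves down a perfect fifth: B → E. In D major, E is scale degree 2, i.e. ii.

ii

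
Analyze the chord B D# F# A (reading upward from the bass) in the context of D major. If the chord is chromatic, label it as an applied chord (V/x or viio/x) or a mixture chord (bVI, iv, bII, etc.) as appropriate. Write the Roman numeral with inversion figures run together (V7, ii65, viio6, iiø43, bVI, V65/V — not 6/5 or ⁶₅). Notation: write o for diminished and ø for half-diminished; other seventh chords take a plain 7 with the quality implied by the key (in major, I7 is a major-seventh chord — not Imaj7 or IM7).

V7/ii

The pitches B-D#-F#-A form a dominant seventh chord rooted on B.
B is not a diatonic chord root with this quality in D major, but it lies a perfect fifth above E (ii), so the chord functions as an applied dominant of ii.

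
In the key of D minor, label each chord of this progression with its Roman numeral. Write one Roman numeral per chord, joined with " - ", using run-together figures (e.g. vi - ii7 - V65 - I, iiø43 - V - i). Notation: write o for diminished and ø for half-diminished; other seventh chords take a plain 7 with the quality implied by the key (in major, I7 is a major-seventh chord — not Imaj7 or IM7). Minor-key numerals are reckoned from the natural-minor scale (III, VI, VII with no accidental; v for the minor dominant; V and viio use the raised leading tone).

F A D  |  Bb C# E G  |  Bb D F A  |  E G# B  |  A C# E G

i6 - viio42 - VI7 - V/V - V7

F-A-D: minor triad on D = scale degree 1 → i6.
Bb-C#-E-G: fully diminished seventh chord on C# = scale degree 7 → viio42.
Bb-D-F-A: major seventh chord on Bb = scale degree 6 → VI7.
E-G#-B is the secondary dominant of V (major triad on E): V/V.
A-C#-E-G has root A, degree 5 in D minor, so V7.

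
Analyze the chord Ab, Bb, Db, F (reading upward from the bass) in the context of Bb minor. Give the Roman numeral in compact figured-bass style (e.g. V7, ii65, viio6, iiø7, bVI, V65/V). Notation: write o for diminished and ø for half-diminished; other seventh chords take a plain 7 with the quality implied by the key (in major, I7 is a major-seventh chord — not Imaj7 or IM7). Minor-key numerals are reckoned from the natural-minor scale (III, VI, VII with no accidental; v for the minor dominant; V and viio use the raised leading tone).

i42

Stacked in thirds the chord is Bb-Db-F-Ab: a minor seventh chord on Bb.
In Bb minor, Bb is the tonic; the diatonic minor seventh chord there is i7.
With Ab in the bass the chord is in third inversion, so the figured bass is 42.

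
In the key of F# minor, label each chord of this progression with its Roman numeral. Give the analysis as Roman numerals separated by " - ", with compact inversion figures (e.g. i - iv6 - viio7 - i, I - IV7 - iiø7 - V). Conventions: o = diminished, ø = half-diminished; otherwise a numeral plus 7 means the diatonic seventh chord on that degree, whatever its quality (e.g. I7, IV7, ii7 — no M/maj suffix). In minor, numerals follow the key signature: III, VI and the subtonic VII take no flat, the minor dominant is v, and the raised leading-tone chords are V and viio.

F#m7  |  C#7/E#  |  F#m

i7 - V65 - i

F#m7: minor seventh chord on F# = scale degree 1 → i7.
C#7/E# has root C#, degree 5 in F# minor, so V65.
F#m: minor triad on F# = scale degree 1 → i.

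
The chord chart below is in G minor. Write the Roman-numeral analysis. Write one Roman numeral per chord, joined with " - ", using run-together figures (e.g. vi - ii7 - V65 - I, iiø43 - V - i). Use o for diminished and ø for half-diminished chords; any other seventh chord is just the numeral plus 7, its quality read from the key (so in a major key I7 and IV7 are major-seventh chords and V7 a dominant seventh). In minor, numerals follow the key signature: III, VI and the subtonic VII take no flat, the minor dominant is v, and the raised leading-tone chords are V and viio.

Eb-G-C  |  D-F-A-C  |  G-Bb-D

iv6 - v7 - i

Eb-G-C: minor triad on C = scale degree 4 → iv6.
D-F-A-C: root D is the dominant; minor seventh chord there is v7.
G-Bb-D: root G is the tonic; minor triad there is i.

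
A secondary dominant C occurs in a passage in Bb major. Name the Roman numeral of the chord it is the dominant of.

V

The chord is a major triad on C.
A dominant resolves down a perfect fifth: C → F. In Bb major, F is scale degree 5, i.e. V.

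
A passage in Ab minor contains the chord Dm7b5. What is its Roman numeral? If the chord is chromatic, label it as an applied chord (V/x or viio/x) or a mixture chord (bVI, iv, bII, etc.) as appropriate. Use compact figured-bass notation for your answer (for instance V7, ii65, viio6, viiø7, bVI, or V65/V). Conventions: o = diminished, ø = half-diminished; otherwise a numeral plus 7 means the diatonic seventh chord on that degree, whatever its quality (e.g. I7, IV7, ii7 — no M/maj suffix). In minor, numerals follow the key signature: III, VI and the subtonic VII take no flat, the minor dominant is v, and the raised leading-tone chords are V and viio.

The pitches D-F-Ab-C form a half-diminished seventh chord rooted on D.
D sits a half step below Eb (V in Ab minor); a diminished chord there is the applied leading-tone chord of V.

viiø7/V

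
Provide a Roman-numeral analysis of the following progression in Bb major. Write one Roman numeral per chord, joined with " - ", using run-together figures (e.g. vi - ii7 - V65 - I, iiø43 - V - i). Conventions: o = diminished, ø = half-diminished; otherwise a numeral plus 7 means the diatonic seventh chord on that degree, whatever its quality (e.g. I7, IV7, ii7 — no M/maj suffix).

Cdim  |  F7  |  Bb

Cdim: C with this quality isn't in the key; it's iio, borrowed from the parallel minor.
F7: root F is the dominant; dominant seventh chord there is V7.
Bb: root Bb is the tonic; major triad there is I.

iio - V7 - I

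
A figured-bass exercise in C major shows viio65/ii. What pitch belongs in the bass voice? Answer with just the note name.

The applied chord viio65/ii is rooted on C#: C#-E-G-Bb.
The figure 65 means first inversion — the third is in the bass.

E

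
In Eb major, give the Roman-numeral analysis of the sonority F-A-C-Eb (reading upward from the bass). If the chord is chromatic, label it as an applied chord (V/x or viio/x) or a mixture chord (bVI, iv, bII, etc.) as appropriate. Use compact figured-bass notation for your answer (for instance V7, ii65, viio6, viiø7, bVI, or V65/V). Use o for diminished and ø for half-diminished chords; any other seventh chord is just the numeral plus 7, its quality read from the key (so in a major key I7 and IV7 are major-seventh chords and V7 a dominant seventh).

V7/V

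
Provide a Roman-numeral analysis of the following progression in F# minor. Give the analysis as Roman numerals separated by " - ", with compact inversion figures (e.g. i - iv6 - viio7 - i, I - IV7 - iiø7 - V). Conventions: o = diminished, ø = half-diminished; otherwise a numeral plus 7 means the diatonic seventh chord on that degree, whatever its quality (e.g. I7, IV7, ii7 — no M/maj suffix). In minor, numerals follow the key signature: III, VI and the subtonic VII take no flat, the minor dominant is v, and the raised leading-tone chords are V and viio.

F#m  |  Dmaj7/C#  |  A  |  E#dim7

i - VI42 - III - viio7

F#m has root F#, degree 1 in F# minor, so i.
Dmaj7/C#: major seventh chord on D = scale degree 6 → VI42.
A: major triad on A = scale degree 3 → III.
E#dim7: root E# is the leading tone; fully diminished seventh chord there is viio7.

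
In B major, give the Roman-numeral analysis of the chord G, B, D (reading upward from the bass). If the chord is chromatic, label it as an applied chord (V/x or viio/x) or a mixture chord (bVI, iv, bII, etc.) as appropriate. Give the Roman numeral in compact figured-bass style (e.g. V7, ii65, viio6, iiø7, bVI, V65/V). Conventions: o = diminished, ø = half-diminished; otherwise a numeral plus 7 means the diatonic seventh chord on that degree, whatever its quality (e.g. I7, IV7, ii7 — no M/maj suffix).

bVI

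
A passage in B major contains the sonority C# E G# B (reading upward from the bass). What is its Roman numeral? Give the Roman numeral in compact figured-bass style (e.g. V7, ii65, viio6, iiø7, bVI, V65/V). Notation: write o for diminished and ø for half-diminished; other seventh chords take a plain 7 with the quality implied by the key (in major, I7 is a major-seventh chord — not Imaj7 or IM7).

ii7

The pitches C#-E-G#-B form a minor seventh chord rooted on C#.
In B major, C# is the supertonic; the diatonic minor seventh chord there is ii7.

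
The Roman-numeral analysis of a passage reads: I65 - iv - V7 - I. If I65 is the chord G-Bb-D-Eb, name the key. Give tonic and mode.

I65 is given as G-Bb-D-Eb — a major seventh chord with root Eb.
If Eb is scale degree 1 and the mode makes that degree carry a major seventh chord, the tonic is Eb and the mode is major.

Eb major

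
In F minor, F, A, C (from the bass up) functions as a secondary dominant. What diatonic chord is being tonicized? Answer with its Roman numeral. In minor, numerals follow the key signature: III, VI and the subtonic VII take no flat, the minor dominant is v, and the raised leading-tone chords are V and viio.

iv

The chord is a major triad on F.
A dominant resolves down a perfect fifth: F → Bb. In F minor, Bb is scale degree 4, i.e. iv.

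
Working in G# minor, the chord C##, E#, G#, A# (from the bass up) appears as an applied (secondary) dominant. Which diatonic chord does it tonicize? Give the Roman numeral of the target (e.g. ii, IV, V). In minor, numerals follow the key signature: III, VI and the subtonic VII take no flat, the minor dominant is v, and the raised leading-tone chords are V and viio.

The chord is a dominant seventh chord on A#.
A dominant resolves down a perfect fifth: A# → D#. In G# minor, D# is scale degree 5, i.e. V.

V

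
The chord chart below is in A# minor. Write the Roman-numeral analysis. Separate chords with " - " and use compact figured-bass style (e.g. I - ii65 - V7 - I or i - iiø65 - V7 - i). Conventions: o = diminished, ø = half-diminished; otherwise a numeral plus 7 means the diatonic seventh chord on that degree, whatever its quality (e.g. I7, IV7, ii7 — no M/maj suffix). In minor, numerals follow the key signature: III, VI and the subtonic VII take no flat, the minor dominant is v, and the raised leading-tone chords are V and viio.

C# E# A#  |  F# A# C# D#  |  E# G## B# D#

i6 - iv65 - V7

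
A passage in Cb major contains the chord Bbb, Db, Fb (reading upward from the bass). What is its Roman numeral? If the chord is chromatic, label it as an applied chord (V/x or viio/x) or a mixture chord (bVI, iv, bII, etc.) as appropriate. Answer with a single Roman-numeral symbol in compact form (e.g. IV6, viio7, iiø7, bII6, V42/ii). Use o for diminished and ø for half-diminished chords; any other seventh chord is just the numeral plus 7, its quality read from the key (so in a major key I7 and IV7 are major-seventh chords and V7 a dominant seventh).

The pitches Bbb-Db-Fb form a major triad rooted on Bbb.
Bbb is the lowered seventh degree of Cb major (diatonic 7 would be Bb). This is a major triad on the lowered seventh degree (the subtonic), borrowed from the parallel minor.

bVII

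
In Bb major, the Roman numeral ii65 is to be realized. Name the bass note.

Eb

ii in Bb major has root C; the chord is C-Eb-G-Bb.
The figure 65 means first inversion — the third is in the bass.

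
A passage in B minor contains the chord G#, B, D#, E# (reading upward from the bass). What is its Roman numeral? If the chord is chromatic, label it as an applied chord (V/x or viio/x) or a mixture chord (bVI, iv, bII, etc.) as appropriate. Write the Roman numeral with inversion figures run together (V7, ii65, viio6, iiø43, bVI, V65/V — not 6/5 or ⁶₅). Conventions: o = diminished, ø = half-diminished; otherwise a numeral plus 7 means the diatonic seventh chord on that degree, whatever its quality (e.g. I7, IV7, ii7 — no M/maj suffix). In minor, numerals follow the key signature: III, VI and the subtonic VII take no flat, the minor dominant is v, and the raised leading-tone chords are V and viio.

viiø65/V

Stacked in thirds the chord is E#-G#-B-D#: a half-diminished seventh chord on E#.
E# sits a half step below F# (V in B minor); a diminished chord there is the applied leading-tone chord of V.
With G# in the bass the chord is in first inversion, so the figured bass is 65.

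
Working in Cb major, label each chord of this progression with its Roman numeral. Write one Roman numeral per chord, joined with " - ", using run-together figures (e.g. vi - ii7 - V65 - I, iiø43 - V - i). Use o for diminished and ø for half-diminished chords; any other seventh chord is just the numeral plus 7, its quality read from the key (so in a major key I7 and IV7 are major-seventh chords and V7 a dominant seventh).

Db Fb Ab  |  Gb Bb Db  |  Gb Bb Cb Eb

Db-Fb-Ab has root Db, degree 2 in Cb major, so ii.
Gb-Bb-Db: root Gb is the dominant; major triad there is V.
Gb-Bb-Cb-Eb has root Cb, degree 1 in Cb major, so I43.

ii - V - I43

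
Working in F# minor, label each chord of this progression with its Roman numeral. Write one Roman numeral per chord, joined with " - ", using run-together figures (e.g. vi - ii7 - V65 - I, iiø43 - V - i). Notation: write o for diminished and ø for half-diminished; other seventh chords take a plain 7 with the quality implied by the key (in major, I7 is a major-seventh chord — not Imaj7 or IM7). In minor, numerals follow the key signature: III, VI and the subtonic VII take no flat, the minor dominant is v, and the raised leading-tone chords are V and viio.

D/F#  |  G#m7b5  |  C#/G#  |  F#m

VI6 - iiø7 - V64 - i

D/F# has root D, degree 6 in F# minor, so VI6.
G#m7b5: root G# is the supertonic; half-diminished seventh chord there is iiø7.
C#/G#: root C# is the dominant; major triad there is V64.
F#m: root F# is the tonic; minor triad there is i.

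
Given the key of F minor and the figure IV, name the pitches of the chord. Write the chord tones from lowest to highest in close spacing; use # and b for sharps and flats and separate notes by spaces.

Scale degree 4 in F minor is Bb; here the chord built on it is altered to a major triad. IV is the major subdominant, borrowed from the parallel major.
So the chord is Bb-D-F.

Bb D F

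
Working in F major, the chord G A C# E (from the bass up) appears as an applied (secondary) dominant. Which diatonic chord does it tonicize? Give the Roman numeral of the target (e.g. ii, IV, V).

vi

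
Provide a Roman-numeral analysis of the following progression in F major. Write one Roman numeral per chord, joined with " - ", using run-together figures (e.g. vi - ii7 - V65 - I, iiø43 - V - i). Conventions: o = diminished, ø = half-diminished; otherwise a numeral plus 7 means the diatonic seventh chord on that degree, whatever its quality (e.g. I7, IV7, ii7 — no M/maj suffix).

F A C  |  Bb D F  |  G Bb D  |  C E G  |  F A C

I - IV - ii - V - I

F-A-C: root F is the tonic; major triad there is I.
Bb-D-F has root Bb, degree 4 in F major, so IV.
G-Bb-D has root G, degree 2 in F major, so ii.
C-E-G has root C, degree 5 in F major, so V.
F-A-C: root F is the tonic; major triad there is I.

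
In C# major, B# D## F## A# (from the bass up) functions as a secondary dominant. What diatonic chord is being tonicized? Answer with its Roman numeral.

iii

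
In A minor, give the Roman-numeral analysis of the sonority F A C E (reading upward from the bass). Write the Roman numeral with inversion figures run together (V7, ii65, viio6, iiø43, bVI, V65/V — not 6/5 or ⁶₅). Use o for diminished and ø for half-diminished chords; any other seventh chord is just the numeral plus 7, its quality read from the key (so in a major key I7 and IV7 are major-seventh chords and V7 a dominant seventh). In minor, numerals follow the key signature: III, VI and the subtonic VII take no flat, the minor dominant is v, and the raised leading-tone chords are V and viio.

VI7

Stacked in thirds the chord is F-A-C-E: a major seventh chord on F.
In A minor, F is the submediant; the diatonic major seventh chord there is VI7.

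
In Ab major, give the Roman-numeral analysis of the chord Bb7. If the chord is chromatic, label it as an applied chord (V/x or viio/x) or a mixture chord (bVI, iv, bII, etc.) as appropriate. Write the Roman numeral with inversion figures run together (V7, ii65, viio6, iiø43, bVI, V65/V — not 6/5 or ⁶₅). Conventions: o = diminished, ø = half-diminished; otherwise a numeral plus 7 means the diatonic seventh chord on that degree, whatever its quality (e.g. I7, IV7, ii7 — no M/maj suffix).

V7/V

Stacked in thirds the chord is Bb-D-F-Ab: a dominant seventh chord on Bb.
Bb is not a diatonic chord root with this quality in Ab major, but it lies a perfect fifth above Eb (V), so the chord functions as an applied dominant of V.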